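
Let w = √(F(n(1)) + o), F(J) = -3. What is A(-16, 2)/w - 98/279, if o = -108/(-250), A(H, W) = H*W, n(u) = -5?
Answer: -98/279 + 160*I*√1605/321 ≈ -0.35125 + 19.969*I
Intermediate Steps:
o = 54/125 (o = -108*(-1/250) = 54/125 ≈ 0.43200)
w = I*√1605/25 (w = √(-3 + 54/125) = √(-321/125) = I*√1605/25 ≈ 1.6025*I)
A(-16, 2)/w - 98/279 = (-16*2)/((I*√1605/25)) - 98/279 = -(-160)*I*√1605/321 - 98*1/279 = 160*I*√1605/321 - 98/279 = -98/279 + 160*I*√1605/321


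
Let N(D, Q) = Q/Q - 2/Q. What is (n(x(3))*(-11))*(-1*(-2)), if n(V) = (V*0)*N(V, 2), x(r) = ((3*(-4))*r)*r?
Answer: 0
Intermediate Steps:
N(D, Q) = 1 - 2/Q
x(r) = -12*r² (x(r) = (-12*r)*r = -12*r²)
n(V) = 0 (n(V) = (V*0)*((-2 + 2)/2) = 0*((½)*0) = 0*0 = 0)
(n(x(3))*(-11))*(-1*(-2)) = (0*(-11))*(-1*(-2)) = 0*2 = 0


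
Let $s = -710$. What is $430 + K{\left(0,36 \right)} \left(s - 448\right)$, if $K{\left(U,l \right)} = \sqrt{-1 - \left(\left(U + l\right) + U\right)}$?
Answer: $430 - 1158 i \sqrt{37} \approx 430.0 - 7043.8 i$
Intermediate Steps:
$K{\left(U,l \right)} = \sqrt{-1 - l - 2 U}$ ($K{\left(U,l \right)} = \sqrt{-1 - \left(l + 2 U\right)} = \sqrt{-1 - l - 2 U}$)
$430 + K{\left(0,36 \right)} \left(s - 448\right) = 430 + \sqrt{-1 - 36 - 0} \left(-710 - 448\right) = 430 + \sqrt{-1 - 36 + 0} \left(-710 - 448\right) = 430 + \sqrt{-37} \left(-1158\right) = 430 + i \sqrt{37} \left(-1158\right) = 430 - 1158 i \sqrt{37}$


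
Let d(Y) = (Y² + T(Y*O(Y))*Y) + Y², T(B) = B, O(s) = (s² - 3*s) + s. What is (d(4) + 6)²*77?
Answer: 2121812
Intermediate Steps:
O(s) = s² - 2*s
d(Y) = 2*Y² + Y³*(-2 + Y) (d(Y) = (Y² + (Y*(Y*(-2 + Y)))*Y) + Y² = (Y² + (Y²*(-2 + Y))*Y) + Y² = (Y² + Y³*(-2 + Y)) + Y² = 2*Y² + Y³*(-2 + Y))
(d(4) + 6)²*77 = (4²*(2 + 4*(-2 + 4)) + 6)²*77 = (16*(2 + 4*2) + 6)²*77 = (16*(2 + 8) + 6)²*77 = (16*10 + 6)²*77 = (160 + 6)²*77 = 166²*77 = 27556*77 = 2121812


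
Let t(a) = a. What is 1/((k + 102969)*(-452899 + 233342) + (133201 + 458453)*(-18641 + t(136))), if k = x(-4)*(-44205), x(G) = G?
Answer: -1/72378190743 ≈ -1.3816e-11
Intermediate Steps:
k = 176820 (k = -4*(-44205) = 176820)
1/((k + 102969)*(-452899 + 233342) + (133201 + 458453)*(-18641 + t(136))) = 1/((176820 + 102969)*(-452899 + 233342) + (133201 + 458453)*(-18641 + 136)) = 1/(279789*(-219557) + 591654*(-18505)) = 1/(-61429633473 - 10948557270) = 1/(-72378190743) = -1/72378190743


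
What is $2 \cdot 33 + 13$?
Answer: $79$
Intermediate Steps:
$2 \cdot 33 + 13 = 66 + 13 = 79$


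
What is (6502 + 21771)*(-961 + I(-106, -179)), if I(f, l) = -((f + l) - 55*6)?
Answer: -9782458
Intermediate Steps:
I(f, l) = 330 - f - l (I(f, l) = -((f + l) - 330) = -(-330 + f + l) = 330 - f - l)
(6502 + 21771)*(-961 + I(-106, -179)) = (6502 + 21771)*(-961 + (330 - 1*(-106) - 1*(-179))) = 28273*(-961 + (330 + 106 + 179)) = 28273*(-961 + 615) = 28273*(-346) = -9782458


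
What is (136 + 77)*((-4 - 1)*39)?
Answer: -41535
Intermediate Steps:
(136 + 77)*((-4 - 1)*39) = 213*(-5*39) = 213*(-195) = -41535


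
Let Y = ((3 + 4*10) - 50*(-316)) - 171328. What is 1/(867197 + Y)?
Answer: 1/711712 ≈ 1.4051e-6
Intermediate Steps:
Y = -155485 (Y = ((3 + 40) + 15800) - 171328 = (43 + 15800) - 171328 = 15843 - 171328 = -155485)
1/(867197 + Y) = 1/(867197 - 155485) = 1/711712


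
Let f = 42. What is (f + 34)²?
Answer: 5776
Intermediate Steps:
(f + 34)² = (42 + 34)² = 76² = 5776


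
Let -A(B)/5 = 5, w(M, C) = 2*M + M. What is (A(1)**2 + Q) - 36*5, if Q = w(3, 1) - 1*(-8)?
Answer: 462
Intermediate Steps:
w(M, C) = 3*M
A(B) = -25 (A(B) = -5*5 = -25)
Q = 17 (Q = 3*3 - 1*(-8) = 9 + 8 = 17)
(A(1)**2 + Q) - 36*5 = ((-25)**2 + 17) - 36*5 = (625 + 17) - 180 = 642 - 180 = 462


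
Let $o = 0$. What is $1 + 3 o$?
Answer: $1$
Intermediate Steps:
$1 + 3 o = 1 + 3 \cdot 0 = 1 + 0 = 1$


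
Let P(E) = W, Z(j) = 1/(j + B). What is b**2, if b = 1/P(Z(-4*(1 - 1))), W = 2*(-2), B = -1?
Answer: 1/16 ≈ 0.062500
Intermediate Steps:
W = -4
Z(j) = 1/(-1 + j) (Z(j) = 1/(j - 1) = 1/(-1 + j))
P(E) = -4
b = -1/4 (b = 1/(-4) = -1/4 ≈ -0.25000)
b**2 = (-1/4)**2 = 1/16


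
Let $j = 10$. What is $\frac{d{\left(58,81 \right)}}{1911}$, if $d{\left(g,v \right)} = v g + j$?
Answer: $\frac{4708}{1911} \approx 2.4636$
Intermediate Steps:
$d{\left(g,v \right)} = 10 + g v$ ($d{\left(g,v \right)} = v g + 10 = g v + 10 = 10 + g v$)
$\frac{d{\left(58,81 \right)}}{1911} = \frac{10 + 58 \cdot 81}{1911} = \left(10 + 4698\right) \frac{1}{1911} = 4708 \cdot \frac{1}{1911} = \frac{4708}{1911}$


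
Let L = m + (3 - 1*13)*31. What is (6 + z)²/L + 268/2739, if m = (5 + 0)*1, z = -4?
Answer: 70784/835395 ≈ 0.084731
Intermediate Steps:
m = 5 (m = 5*1 = 5)
L = -305 (L = 5 + (3 - 1*13)*31 = 5 + (3 - 13)*31 = 5 - 10*31 = 5 - 310 = -305)
(6 + z)²/L + 268/2739 = (6 - 4)²/(-305) + 268/2739 = 2²*(-1/305) + 268*(1/2739) = 4*(-1/305) + 268/2739 = -4/305 + 268/2739 = 70784/835395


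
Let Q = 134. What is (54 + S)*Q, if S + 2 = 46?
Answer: 13132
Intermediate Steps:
S = 44 (S = -2 + 46 = 44)
(54 + S)*Q = (54 + 44)*134 = 98*134 = 13132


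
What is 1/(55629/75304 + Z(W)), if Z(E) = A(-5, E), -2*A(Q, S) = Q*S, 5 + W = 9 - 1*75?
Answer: -75304/13310831 ≈ -0.0056573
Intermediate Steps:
W = -71 (W = -5 + (9 - 1*75) = -5 + (9 - 75) = -5 - 66 = -71)
A(Q, S) = -Q*S/2
Z(E) = 5*E/2 (Z(E) = -1/2*(-5)*E = 5*E/2)
1/(55629/75304 + Z(W)) = 1/(55629/75304 + (5/2)*(-71)) = 1/(55629*(1/75304) - 355/2) = 1/(55629/75304 - 355/2) = 1/(-13310831/75304) = -75304/13310831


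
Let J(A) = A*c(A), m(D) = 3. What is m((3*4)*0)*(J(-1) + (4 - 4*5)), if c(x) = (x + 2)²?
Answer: -51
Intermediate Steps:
c(x) = (2 + x)²
J(A) = A*(2 + A)²
m((3*4)*0)*(J(-1) + (4 - 4*5)) = 3*(-(2 - 1)² + (4 - 4*5)) = 3*(-1*1² + (4 - 20)) = 3*(-1*1 - 16) = 3*(-1 - 16) = 3*(-17) = -51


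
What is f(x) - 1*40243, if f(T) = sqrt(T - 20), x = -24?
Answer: -40243 + 2*I*sqrt(11) ≈ -40243.0 + 6.6332*I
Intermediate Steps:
f(T) = sqrt(-20 + T)
f(x) - 1*40243 = sqrt(-20 - 24) - 1*40243 = sqrt(-44) - 40243 = 2*I*sqrt(11) - 40243 = -40243 + 2*I*sqrt(11)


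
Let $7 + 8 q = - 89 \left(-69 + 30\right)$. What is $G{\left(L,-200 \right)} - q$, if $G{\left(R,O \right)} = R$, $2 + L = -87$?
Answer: $-522$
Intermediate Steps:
$L = -89$ ($L = -2 - 87 = -89$)
$q = 433$ ($q = - \frac{7}{8} + \frac{\left(-89\right) \left(-69 + 30\right)}{8} = - \frac{7}{8} + \frac{\left(-89\right) \left(-39\right)}{8} = - \frac{7}{8} + \frac{1}{8} \cdot 3471 = - \frac{7}{8} + \frac{3471}{8} = 433$)
$G{\left(L,-200 \right)} - q = -89 - 433 = -522$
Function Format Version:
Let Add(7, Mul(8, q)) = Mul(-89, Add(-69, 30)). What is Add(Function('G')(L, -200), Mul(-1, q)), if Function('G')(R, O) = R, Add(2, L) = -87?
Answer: -522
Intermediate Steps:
L = -89 (L = Add(-2, -87) = -89)
q = 433 (q = Add(Rational(-7, 8), Mul(Rational(1, 8), Mul(-89, Add(-69, 30)))) = Add(Rational(-7, 8), Mul(Rational(1, 8), Mul(-89, -39))) = Add(Rational(-7, 8), Mul(Rational(1, 8), 3471)) = Add(Rational(-7, 8), Rational(3471, 8)) = 433)
Add(Function('G')(L, -200), Mul(-1, q)) = Add(-89, Mul(-1, 433)) = Add(-89, -433) = -522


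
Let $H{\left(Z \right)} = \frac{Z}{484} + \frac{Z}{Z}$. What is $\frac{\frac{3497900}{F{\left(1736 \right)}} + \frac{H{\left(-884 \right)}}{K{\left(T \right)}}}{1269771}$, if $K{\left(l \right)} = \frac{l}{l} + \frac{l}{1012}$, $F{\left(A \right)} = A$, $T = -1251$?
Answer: $\frac{109666075}{68990044486} \approx 0.0015896$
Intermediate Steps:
$H{\left(Z \right)} = 1 + \frac{Z}{484}$ ($H{\left(Z \right)} = Z \frac{1}{484} + 1 = \frac{Z}{484} + 1 = 1 + \frac{Z}{484}$)
$K{\left(l \right)} = 1 + \frac{l}{1012}$ ($K{\left(l \right)} = 1 + l \frac{1}{1012} = 1 + \frac{l}{1012}$)
$\frac{\frac{3497900}{F{\left(1736 \right)}} + \frac{H{\left(-884 \right)}}{K{\left(T \right)}}}{1269771} = \frac{\frac{3497900}{1736} + \frac{1 + \frac{1}{484} \left(-884\right)}{1 + \frac{1}{1012} \left(-1251\right)}}{1269771} = \left(3497900 \cdot \frac{1}{1736} + \frac{1 - \frac{221}{121}}{1 - \frac{1251}{1012}}\right) \frac{1}{1269771} = \left(\frac{124925}{62} - \frac{100}{121 \left(- \frac{239}{1012}\right)}\right) \frac{1}{1269771} = \left(\frac{124925}{62} - - \frac{9200}{2629}\right) \frac{1}{1269771} = \left(\frac{124925}{62} + \frac{9200}{2629}\right) \frac{1}{1269771} = \frac{328998225}{162998} \cdot \frac{1}{1269771} = \frac{109666075}{68990044486}$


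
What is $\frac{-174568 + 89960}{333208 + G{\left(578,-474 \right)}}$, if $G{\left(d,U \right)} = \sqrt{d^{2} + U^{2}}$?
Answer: $- \frac{3524007808}{13878376563} + \frac{21152 \sqrt{139690}}{13878376563} \approx -0.25335$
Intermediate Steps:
$G{\left(d,U \right)} = \sqrt{U^{2} + d^{2}}$
$\frac{-174568 + 89960}{333208 + G{\left(578,-474 \right)}} = \frac{-174568 + 89960}{333208 + \sqrt{\left(-474\right)^{2} + 578^{2}}} = - \frac{84608}{333208 + \sqrt{224676 + 334084}} = - \frac{84608}{333208 + \sqrt{558760}} = - \frac{84608}{333208 + 2 \sqrt{139690}}$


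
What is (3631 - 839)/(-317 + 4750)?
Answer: 2792/4433 ≈ 0.62982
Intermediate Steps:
(3631 - 839)/(-317 + 4750) = 2792/4433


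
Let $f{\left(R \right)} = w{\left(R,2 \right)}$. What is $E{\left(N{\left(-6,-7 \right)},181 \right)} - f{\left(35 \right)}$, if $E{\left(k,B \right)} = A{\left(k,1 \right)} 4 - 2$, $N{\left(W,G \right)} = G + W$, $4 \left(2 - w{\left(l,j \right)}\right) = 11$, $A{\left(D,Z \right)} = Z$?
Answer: $\frac{11}{4} \approx 2.75$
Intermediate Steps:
$w{\left(l,j \right)} = - \frac{3}{4}$ ($w{\left(l,j \right)} = 2 - \frac{11}{4} = - \frac{3}{4}$)
$f{\left(R \right)} = - \frac{3}{4}$
$E{\left(k,B \right)} = 2$ ($E{\left(k,B \right)} = 1 \cdot 4 - 2 = 4 - 2 = 2$)
$E{\left(N{\left(-6,-7 \right)},181 \right)} - f{\left(35 \right)} = 2 - - \frac{3}{4} = 2 + \frac{3}{4} = \frac{11}{4}$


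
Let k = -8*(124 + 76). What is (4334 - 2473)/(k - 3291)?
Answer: -1861/4891 ≈ -0.38049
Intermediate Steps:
k = -1600 (k = -8*200 = -1*1600 = -1600)
(4334 - 2473)/(k - 3291) = (4334 - 2473)/(-1600 - 3291) = 1861/(-4891) = 1861*(-1/4891) = -1861/4891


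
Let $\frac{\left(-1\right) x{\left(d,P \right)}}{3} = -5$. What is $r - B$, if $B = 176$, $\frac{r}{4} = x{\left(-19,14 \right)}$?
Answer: $-116$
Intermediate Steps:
$x{\left(d,P \right)} = 15$ ($x{\left(d,P \right)} = \left(-3\right) \left(-5\right) = 15$)
$r = 60$ ($r = 4 \cdot 15 = 60$)
$r - B = 60 - 176 = -116$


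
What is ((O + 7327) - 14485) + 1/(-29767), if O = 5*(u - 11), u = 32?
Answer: -209946652/29767 ≈ -7053.0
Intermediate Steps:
O = 105 (O = 5*(32 - 11) = 5*21 = 105)
((O + 7327) - 14485) + 1/(-29767) = ((105 + 7327) - 14485) + 1/(-29767) = (7432 - 14485) - 1/29767 = -7053 - 1/29767 = -209946652/29767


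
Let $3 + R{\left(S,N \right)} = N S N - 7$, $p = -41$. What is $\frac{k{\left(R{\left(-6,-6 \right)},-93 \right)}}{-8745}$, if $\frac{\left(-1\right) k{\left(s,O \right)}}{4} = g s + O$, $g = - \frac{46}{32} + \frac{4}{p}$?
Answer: $\frac{83287}{717090} \approx 0.11615$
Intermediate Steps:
$g = - \frac{1007}{656}$ ($g = - \frac{46}{32} + \frac{4}{-41} = \left(-46\right) \frac{1}{32} + 4 \left(- \frac{1}{41}\right) = - \frac{23}{16} - \frac{4}{41} = - \frac{1007}{656} \approx -1.5351$)
$R{\left(S,N \right)} = -10 + S N^{2}$ ($R{\left(S,N \right)} = -3 + \left(N S N - 7\right) = -3 + \left(S N^{2} - 7\right) = -3 + \left(-7 + S N^{2}\right) = -10 + S N^{2}$)
$k{\left(s,O \right)} = - 4 O + \frac{1007 s}{164}$ ($k{\left(s,O \right)} = - 4 \left(- \frac{1007 s}{656} + O\right) = - 4 \left(O - \frac{1007 s}{656}\right) = - 4 O + \frac{1007 s}{164}$)
$\frac{k{\left(R{\left(-6,-6 \right)},-93 \right)}}{-8745} = \frac{\left(-4\right) \left(-93\right) + \frac{1007 \left(-10 - 6 \left(-6\right)^{2}\right)}{164}}{-8745} = \left(372 + \frac{1007 \left(-10 - 216\right)}{164}\right) \left(- \frac{1}{8745}\right) = \left(372 + \frac{1007}{164} \left(-226\right)\right) \left(- \frac{1}{8745}\right) = \left(372 - \frac{113791}{82}\right) \left(- \frac{1}{8745}\right) = \left(- \frac{83287}{82}\right) \left(- \frac{1}{8745}\right) = \frac{83287}{717090}$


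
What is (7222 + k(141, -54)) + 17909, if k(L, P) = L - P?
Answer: 25326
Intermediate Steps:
(7222 + k(141, -54)) + 17909 = (7222 + (141 - 1*(-54))) + 17909 = (7222 + (141 + 54)) + 17909 = (7222 + 195) + 17909 = 7417 + 17909 = 25326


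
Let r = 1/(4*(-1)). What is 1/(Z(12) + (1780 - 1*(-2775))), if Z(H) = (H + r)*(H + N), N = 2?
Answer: 2/9439 ≈ 0.00021189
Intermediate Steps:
r = -1/4 (r = 1/(-4) = -1/4 ≈ -0.25000)
Z(H) = (2 + H)*(-1/4 + H) (Z(H) = (H - 1/4)*(H + 2) = (-1/4 + H)*(2 + H) = (2 + H)*(-1/4 + H))
1/(Z(12) + (1780 - 1*(-2775))) = 1/((-1/2 + 12**2 + (7/4)*12) + (1780 - 1*(-2775))) = 1/((-1/2 + 144 + 21) + (1780 + 2775)) = 1/(329/2 + 4555) = 1/(9439/2) = 2/9439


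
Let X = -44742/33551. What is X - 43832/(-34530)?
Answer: -37166914/579258015 ≈ -0.064163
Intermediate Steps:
X = -44742/33551 (X = -44742*1/33551 = -44742/33551 ≈ -1.3336)
X - 43832/(-34530) = -44742/33551 - 43832/(-34530) = -44742/33551 - 43832*(-1)/34530 = -44742/33551 - 1*(-21916/17265) = -44742/33551 + 21916/17265 = -37166914/579258015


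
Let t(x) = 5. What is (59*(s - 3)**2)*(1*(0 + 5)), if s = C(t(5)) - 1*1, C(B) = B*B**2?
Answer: 4319095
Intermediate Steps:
C(B) = B**3
s = 124 (s = 5**3 - 1*1 = 125 - 1 = 124)
(59*(s - 3)**2)*(1*(0 + 5)) = (59*(124 - 3)**2)*(1*(0 + 5)) = (59*121**2)*(1*5) = (59*14641)*5 = 863819*5 = 4319095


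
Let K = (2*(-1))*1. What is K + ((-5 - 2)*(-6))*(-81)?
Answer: -3404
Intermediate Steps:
K = -2 (K = -2*1 = -2)
K + ((-5 - 2)*(-6))*(-81) = -2 + ((-5 - 2)*(-6))*(-81) = -2 - 7*(-6)*(-81) = -2 + 42*(-81) = -2 - 3402 = -3404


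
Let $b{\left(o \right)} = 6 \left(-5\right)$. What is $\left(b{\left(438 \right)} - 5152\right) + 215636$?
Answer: $210454$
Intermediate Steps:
$b{\left(o \right)} = -30$
$\left(b{\left(438 \right)} - 5152\right) + 215636 = \left(-30 - 5152\right) + 215636 = -5182 + 215636 = 210454$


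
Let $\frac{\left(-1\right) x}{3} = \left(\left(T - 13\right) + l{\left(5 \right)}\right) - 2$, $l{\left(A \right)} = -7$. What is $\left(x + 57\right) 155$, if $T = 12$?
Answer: $13485$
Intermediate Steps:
$x = 30$ ($x = - 3 \left(\left(\left(12 - 13\right) - 7\right) - 2\right) = - 3 \left(\left(-1 - 7\right) - 2\right) = - 3 \left(-8 - 2\right) = \left(-3\right) \left(-10\right) = 30$)
$\left(x + 57\right) 155 = \left(30 + 57\right) 155 = 87 \cdot 155 = 13485$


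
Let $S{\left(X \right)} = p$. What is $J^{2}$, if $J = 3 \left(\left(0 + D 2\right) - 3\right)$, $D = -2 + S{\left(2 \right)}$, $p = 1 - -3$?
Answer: $9$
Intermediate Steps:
$p = 4$ ($p = 1 + 3 = 4$)
$S{\left(X \right)} = 4$
$D = 2$ ($D = -2 + 4 = 2$)
$J = 3$ ($J = 3 \left(\left(0 + 2 \cdot 2\right) - 3\right) = 3 \left(\left(0 + 4\right) - 3\right) = 3 \left(4 - 3\right) = 3 \cdot 1 = 3$)
$J^{2} = 3^{2} = 9$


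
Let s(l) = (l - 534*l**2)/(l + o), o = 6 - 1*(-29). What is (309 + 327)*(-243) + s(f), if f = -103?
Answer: -4843955/68 ≈ -71235.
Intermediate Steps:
o = 35 (o = 6 + 29 = 35)
s(l) = (l - 534*l**2)/(35 + l) (s(l) = (l - 534*l**2)/(l + 35) = (l - 534*l**2)/(35 + l))
(309 + 327)*(-243) + s(f) = (309 + 327)*(-243) - 103*(1 - 534*(-103))/(35 - 103) = 636*(-243) - 103*(1 + 55002)/(-68) = -154548 - 103*(-1/68)*55003 = -154548 + 5665309/68 = -4843955/68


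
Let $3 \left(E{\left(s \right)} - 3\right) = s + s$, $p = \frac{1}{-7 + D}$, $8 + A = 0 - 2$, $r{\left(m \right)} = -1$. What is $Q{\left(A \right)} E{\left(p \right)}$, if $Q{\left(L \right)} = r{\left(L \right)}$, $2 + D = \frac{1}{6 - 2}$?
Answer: $- \frac{307}{105} \approx -2.9238$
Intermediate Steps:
$D = - \frac{7}{4}$ ($D = -2 + \frac{1}{6 - 2} = -2 + \frac{1}{4} = - \frac{7}{4} \approx -1.75$)
$A = -10$ ($A = -8 + \left(0 - 2\right) = -8 - 2 = -10$)
$Q{\left(L \right)} = -1$
$p = - \frac{4}{35}$ ($p = \frac{1}{-7 - \frac{7}{4}} = \frac{1}{- \frac{35}{4}} = - \frac{4}{35} \approx -0.11429$)
$E{\left(s \right)} = 3 + \frac{2 s}{3}$ ($E{\left(s \right)} = 3 + \frac{s + s}{3} = 3 + \frac{2 s}{3}$)
$Q{\left(A \right)} E{\left(p \right)} = - (3 + \frac{2}{3} \left(- \frac{4}{35}\right)) = - (3 - \frac{8}{105}) = \left(-1\right) \frac{307}{105} = - \frac{307}{105}$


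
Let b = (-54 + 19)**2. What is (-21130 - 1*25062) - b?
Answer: -47417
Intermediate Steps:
b = 1225 (b = (-35)**2 = 1225)
(-21130 - 1*25062) - b = (-21130 - 1*25062) - 1*1225 = (-21130 - 25062) - 1225 = -46192 - 1225 = -47417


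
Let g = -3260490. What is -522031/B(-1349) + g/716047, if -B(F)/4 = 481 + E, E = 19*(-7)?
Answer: 369260129377/996737424 ≈ 370.47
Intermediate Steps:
E = -133
B(F) = -1392 (B(F) = -4*(481 - 133) = -4*348 = -1392)
-522031/B(-1349) + g/716047 = -522031/(-1392) - 3260490/716047 = -522031*(-1/1392) - 3260490*1/716047 = 522031/1392 - 3260490/716047 = 369260129377/996737424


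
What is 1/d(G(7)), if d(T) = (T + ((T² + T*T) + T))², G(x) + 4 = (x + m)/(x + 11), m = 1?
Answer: 6561/2166784 ≈ 0.0030280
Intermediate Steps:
G(x) = -4 + (1 + x)/(11 + x) (G(x) = -4 + (x + 1)/(x + 11) = -4 + (1 + x)/(11 + x))
d(T) = (2*T + 2*T²)² (d(T) = (T + ((T² + T²) + T))² = (T + (2*T² + T))² = (T + (T + 2*T²))² = (2*T + 2*T²)²)
1/d(G(7)) = 1/(4*((-43 - 3*7)/(11 + 7))²*(1 + (-43 - 3*7)/(11 + 7))²) = 1/(4*((-43 - 21)/18)²*(1 + (-43 - 21)/18)²) = 1/(4*((1/18)*(-64))²*(1 + (1/18)*(-64))²) = 1/(4*(-32/9)²*(1 - 32/9)²) = 1/(4*(1024/81)*(-23/9)²) = 1/(4*(1024/81)*(529/81)) = 1/(2166784/6561) = 6561/2166784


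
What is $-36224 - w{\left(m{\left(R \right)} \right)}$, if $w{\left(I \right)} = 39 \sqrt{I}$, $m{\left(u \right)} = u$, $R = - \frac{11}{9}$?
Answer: $-36224 - 13 i \sqrt{11} \approx -36224.0 - 43.116 i$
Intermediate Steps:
$R = - \frac{11}{9}$ ($R = \left(-11\right) \frac{1}{9} = - \frac{11}{9} \approx -1.2222$)
$-36224 - w{\left(m{\left(R \right)} \right)} = -36224 - 39 \sqrt{- \frac{11}{9}} = -36224 - 39 \frac{i \sqrt{11}}{3} = -36224 - 13 i \sqrt{11}$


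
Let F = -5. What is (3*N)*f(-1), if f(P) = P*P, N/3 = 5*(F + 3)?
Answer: -90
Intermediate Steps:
N = -30 (N = 3*(5*(-5 + 3)) = 3*(5*(-2)) = 3*(-10) = -30)
f(P) = P**2
(3*N)*f(-1) = (3*(-30))*(-1)**2 = -90*1 = -90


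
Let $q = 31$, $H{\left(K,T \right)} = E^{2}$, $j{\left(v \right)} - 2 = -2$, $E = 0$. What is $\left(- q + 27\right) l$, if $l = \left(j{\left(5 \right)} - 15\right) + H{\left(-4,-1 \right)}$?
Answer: $60$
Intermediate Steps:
$j{\left(v \right)} = 0$ ($j{\left(v \right)} = 2 - 2 = 0$)
$H{\left(K,T \right)} = 0$ ($H{\left(K,T \right)} = 0^{2} = 0$)
$l = -15$ ($l = \left(0 - 15\right) + 0 = -15 + 0 = -15$)
$\left(- q + 27\right) l = \left(\left(-1\right) 31 + 27\right) \left(-15\right) = \left(-31 + 27\right) \left(-15\right) = \left(-4\right) \left(-15\right) = 60$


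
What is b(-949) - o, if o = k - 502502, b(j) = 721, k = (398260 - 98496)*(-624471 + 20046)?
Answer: 181185358923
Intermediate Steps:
k = -181184855700 (k = 299764*(-604425) = -181184855700)
o = -181185358202 (o = -181184855700 - 502502 = -181185358202)
b(-949) - o = 721 - 1*(-181185358202) = 721 + 181185358202 = 181185358923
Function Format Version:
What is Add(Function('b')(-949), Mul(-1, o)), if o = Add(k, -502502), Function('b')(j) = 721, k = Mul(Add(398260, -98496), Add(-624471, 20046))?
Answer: 181185358923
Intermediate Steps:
k = -181184855700 (k = Mul(299764, -604425) = -181184855700)
o = -181185358202 (o = Add(-181184855700, -502502) = -181185358202)
Add(Function('b')(-949), Mul(-1, o)) = Add(721, Mul(-1, -181185358202)) = Add(721, 181185358202) = 181185358923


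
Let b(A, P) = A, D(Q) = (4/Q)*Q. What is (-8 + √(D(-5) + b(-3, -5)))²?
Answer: 49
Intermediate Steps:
D(Q) = 4
(-8 + √(D(-5) + b(-3, -5)))² = (-8 + √(4 - 3))² = (-8 + √1)² = (-8 + 1)² = (-7)² = 49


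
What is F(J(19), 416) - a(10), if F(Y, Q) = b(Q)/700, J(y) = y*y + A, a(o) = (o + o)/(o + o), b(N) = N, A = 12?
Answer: -71/175 ≈ -0.40571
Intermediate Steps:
a(o) = 1 (a(o) = (2*o)/((2*o)) = (2*o)*(1/(2*o)) = 1)
J(y) = 12 + y**2 (J(y) = y*y + 12 = y**2 + 12 = 12 + y**2)
F(Y, Q) = Q/700
F(J(19), 416) - a(10) = (1/700)*416 - 1*1 = 104/175 - 1 = -71/175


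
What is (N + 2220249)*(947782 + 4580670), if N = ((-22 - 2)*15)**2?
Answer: 12991027403748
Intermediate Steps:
N = 129600 (N = (-24*15)**2 = (-360)**2 = 129600)
(N + 2220249)*(947782 + 4580670) = (129600 + 2220249)*(947782 + 4580670) = 2349849*5528452 = 12991027403748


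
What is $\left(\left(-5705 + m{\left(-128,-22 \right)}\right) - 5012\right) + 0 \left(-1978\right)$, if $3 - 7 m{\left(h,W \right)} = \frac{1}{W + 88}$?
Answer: $- \frac{4951057}{462} \approx -10717.0$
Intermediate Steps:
$m{\left(h,W \right)} = \frac{3}{7} - \frac{1}{7 \left(88 + W\right)}$ ($m{\left(h,W \right)} = \frac{3}{7} - \frac{1}{7 \left(W + 88\right)} = \frac{3}{7} - \frac{1}{7 \left(88 + W\right)}$)
$\left(\left(-5705 + m{\left(-128,-22 \right)}\right) - 5012\right) + 0 \left(-1978\right) = \left(\left(-5705 + \frac{263 + 3 \left(-22\right)}{7 \left(88 - 22\right)}\right) - 5012\right) + 0 \left(-1978\right) = \left(\left(-5705 + \frac{263 - 66}{7 \cdot 66}\right) - 5012\right) + 0 = \left(\left(-5705 + \frac{1}{7} \cdot \frac{1}{66} \cdot 197\right) - 5012\right) + 0 = \left(\left(-5705 + \frac{197}{462}\right) - 5012\right) + 0 = \left(- \frac{2635513}{462} - 5012\right) + 0 = - \frac{4951057}{462} + 0 = - \frac{4951057}{462}$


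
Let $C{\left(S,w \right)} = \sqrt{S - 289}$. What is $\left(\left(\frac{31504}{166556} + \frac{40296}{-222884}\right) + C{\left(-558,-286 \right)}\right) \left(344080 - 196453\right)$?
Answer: $\frac{2862090413370}{2320166719} + 1623897 i \sqrt{7} \approx 1233.6 + 4.2964 \cdot 10^{6} i$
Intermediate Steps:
$C{\left(S,w \right)} = \sqrt{-289 + S}$
$\left(\left(\frac{31504}{166556} + \frac{40296}{-222884}\right) + C{\left(-558,-286 \right)}\right) \left(344080 - 196453\right) = \left(\left(\frac{31504}{166556} + \frac{40296}{-222884}\right) + \sqrt{-289 - 558}\right) \left(344080 - 196453\right) = \left(\left(31504 \cdot \frac{1}{166556} + 40296 \left(- \frac{1}{222884}\right)\right) + \sqrt{-847}\right) 147627 = \left(\left(\frac{7876}{41639} - \frac{10074}{55721}\right) + 11 i \sqrt{7}\right) 147627 = \left(\frac{19387310}{2320166719} + 11 i \sqrt{7}\right) 147627 = \frac{2862090413370}{2320166719} + 1623897 i \sqrt{7}$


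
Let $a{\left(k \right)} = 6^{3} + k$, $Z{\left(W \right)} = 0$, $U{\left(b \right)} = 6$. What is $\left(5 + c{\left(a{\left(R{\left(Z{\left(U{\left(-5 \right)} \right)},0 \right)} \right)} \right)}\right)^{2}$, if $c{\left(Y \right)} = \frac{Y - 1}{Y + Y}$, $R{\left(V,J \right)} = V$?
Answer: $\frac{5640625}{186624} \approx 30.225$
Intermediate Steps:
$a{\left(k \right)} = 216 + k$
$c{\left(Y \right)} = \frac{-1 + Y}{2 Y}$
$\left(5 + c{\left(a{\left(R{\left(Z{\left(U{\left(-5 \right)} \right)},0 \right)} \right)} \right)}\right)^{2} = \left(5 + \frac{-1 + \left(216 + 0\right)}{2 \left(216 + 0\right)}\right)^{2} = \left(5 + \frac{-1 + 216}{2 \cdot 216}\right)^{2} = \left(5 + \frac{1}{2} \cdot \frac{1}{216} \cdot 215\right)^{2} = \left(5 + \frac{215}{432}\right)^{2} = \left(\frac{2375}{432}\right)^{2} = \frac{5640625}{186624}$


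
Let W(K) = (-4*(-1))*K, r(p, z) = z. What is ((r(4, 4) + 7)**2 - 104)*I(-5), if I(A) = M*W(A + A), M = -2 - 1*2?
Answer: 2720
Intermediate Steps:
M = -4 (M = -2 - 2 = -4)
W(K) = 4*K
I(A) = -32*A (I(A) = -16*(A + A) = -16*2*A = -32*A)
((r(4, 4) + 7)**2 - 104)*I(-5) = ((4 + 7)**2 - 104)*(-32*(-5)) = (11**2 - 104)*160 = (121 - 104)*160 = 17*160 = 2720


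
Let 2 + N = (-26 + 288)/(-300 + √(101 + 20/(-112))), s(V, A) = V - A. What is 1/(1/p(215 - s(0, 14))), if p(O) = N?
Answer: 2*(-√2823 + 862*√7)/(√2823 - 600*√7) ≈ -2.9036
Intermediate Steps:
N = -2 + 262/(-300 + √19761/14) (N = -2 + (-26 + 288)/(-300 + √(101 + 20/(-112))) = -2 + 262/(-300 + √(101 + 20*(-1/112))) = -2 + 262/(-300 + √(101 - 5/28)) = -2 + 262/(-300 + √(2823/28)) = -2 + 262/(-300 + √19761/14) ≈ -2.9036)
p(O) = 2*(-√2823 + 862*√7)/(√2823 - 600*√7)
1/(1/p(215 - s(0, 14))) = 1/(1/(2*(-√2823 + 862*√7)/(√2823 - 600*√7))) = 1/((√2823 - 600*√7)/(2*(-√2823 + 862*√7))) = 2*(-√2823 + 862*√7)/(√2823 - 600*√7)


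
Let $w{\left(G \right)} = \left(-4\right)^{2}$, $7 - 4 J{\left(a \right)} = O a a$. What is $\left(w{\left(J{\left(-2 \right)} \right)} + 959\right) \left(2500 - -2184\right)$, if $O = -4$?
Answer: $4566900$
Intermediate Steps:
$J{\left(a \right)} = \frac{7}{4} + a^{2}$ ($J{\left(a \right)} = \frac{7}{4} - \frac{- 4 a a}{4} = \frac{7}{4} - \frac{\left(-4\right) a^{2}}{4} = \frac{7}{4} + a^{2}$)
$w{\left(G \right)} = 16$
$\left(w{\left(J{\left(-2 \right)} \right)} + 959\right) \left(2500 - -2184\right) = \left(16 + 959\right) \left(2500 - -2184\right) = 975 \left(2500 + 2184\right) = 975 \cdot 4684 = 4566900$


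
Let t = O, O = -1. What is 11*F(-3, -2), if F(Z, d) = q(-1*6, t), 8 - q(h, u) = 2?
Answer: 66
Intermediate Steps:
t = -1
q(h, u) = 6 (q(h, u) = 8 - 1*2 = 8 - 2 = 6)
F(Z, d) = 6
11*F(-3, -2) = 11*6 = 66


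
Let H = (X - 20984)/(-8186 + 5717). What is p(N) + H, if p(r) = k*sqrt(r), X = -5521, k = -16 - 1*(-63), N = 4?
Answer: 86197/823 ≈ 104.74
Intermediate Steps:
k = 47 (k = -16 + 63 = 47)
p(r) = 47*sqrt(r)
H = 8835/823 (H = (-5521 - 20984)/(-8186 + 5717) = -26505/(-2469) = -26505*(-1/2469) = 8835/823 ≈ 10.735)
p(N) + H = 47*sqrt(4) + 8835/823 = 47*2 + 8835/823 = 94 + 8835/823 = 86197/823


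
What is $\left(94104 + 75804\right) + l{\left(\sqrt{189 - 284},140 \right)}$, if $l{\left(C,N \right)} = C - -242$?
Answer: $170150 + i \sqrt{95} \approx 1.7015 \cdot 10^{5} + 9.7468 i$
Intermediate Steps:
$l{\left(C,N \right)} = 242 + C$ ($l{\left(C,N \right)} = C + 242 = 242 + C$)
$\left(94104 + 75804\right) + l{\left(\sqrt{189 - 284},140 \right)} = \left(94104 + 75804\right) + \left(242 + \sqrt{189 - 284}\right) = 169908 + \left(242 + \sqrt{-95}\right) = 169908 + \left(242 + i \sqrt{95}\right) = 170150 + i \sqrt{95}$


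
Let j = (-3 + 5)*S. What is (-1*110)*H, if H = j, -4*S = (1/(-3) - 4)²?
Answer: 9295/9 ≈ 1032.8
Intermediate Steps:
S = -169/36 (S = -(1/(-3) - 4)²/4 = -(-⅓ - 4)²/4 = -(-13/3)²/4 = -¼*169/9 = -169/36 ≈ -4.6944)
j = -169/18 (j = (-3 + 5)*(-169/36) = 2*(-169/36) = -169/18 ≈ -9.3889)
H = -169/18 ≈ -9.3889
(-1*110)*H = -1*110*(-169/18) = -110*(-169/18) = 9295/9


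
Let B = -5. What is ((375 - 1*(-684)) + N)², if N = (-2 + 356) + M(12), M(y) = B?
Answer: 1982464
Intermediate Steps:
M(y) = -5
N = 349 (N = (-2 + 356) - 5 = 354 - 5 = 349)
((375 - 1*(-684)) + N)² = ((375 - 1*(-684)) + 349)² = ((375 + 684) + 349)² = (1059 + 349)² = 1408² = 1982464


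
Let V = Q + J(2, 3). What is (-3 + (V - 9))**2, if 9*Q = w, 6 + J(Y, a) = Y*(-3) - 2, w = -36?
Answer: 900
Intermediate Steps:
J(Y, a) = -8 - 3*Y (J(Y, a) = -6 + (Y*(-3) - 2) = -6 + (-3*Y - 2) = -6 + (-2 - 3*Y) = -8 - 3*Y)
Q = -4 (Q = (1/9)*(-36) = -4)
V = -18 (V = -4 + (-8 - 3*2) = -4 + (-8 - 6) = -4 - 14 = -18)
(-3 + (V - 9))**2 = (-3 + (-18 - 9))**2 = (-3 - 27)**2 = (-30)**2 = 900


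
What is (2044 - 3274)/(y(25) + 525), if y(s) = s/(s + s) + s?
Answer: -820/367 ≈ -2.2343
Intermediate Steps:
y(s) = 1/2 + s (y(s) = s/((2*s)) + s = (1/(2*s))*s + s = 1/2 + s)
(2044 - 3274)/(y(25) + 525) = (2044 - 3274)/((1/2 + 25) + 525) = -1230/(51/2 + 525) = -1230/1101/2 = -1230*2/1101 = -820/367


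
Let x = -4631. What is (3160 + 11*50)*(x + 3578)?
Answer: -3906630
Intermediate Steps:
(3160 + 11*50)*(x + 3578) = (3160 + 11*50)*(-4631 + 3578) = (3160 + 550)*(-1053) = 3710*(-1053) = -3906630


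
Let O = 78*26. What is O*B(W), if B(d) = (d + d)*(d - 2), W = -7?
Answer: 255528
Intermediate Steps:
O = 2028
B(d) = 2*d*(-2 + d) (B(d) = (2*d)*(-2 + d) = 2*d*(-2 + d))
O*B(W) = 2028*(2*(-7)*(-2 - 7)) = 2028*(2*(-7)*(-9)) = 2028*126 = 255528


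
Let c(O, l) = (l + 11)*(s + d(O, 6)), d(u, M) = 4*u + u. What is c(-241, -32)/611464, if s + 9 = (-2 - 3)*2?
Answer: 459/10919 ≈ 0.042037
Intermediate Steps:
d(u, M) = 5*u
s = -19 (s = -9 + (-2 - 3)*2 = -9 - 5*2 = -9 - 10 = -19)
c(O, l) = (-19 + 5*O)*(11 + l) (c(O, l) = (l + 11)*(-19 + 5*O) = (11 + l)*(-19 + 5*O) = (-19 + 5*O)*(11 + l))
c(-241, -32)/611464 = (-209 - 19*(-32) + 55*(-241) + 5*(-241)*(-32))/611464 = (-209 + 608 - 13255 + 38560)*(1/611464) = 25704*(1/611464) = 459/10919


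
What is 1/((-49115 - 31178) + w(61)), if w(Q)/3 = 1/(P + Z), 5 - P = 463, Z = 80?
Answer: -126/10116919 ≈ -1.2454e-5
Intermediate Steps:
P = -458 (P = 5 - 1*463 = 5 - 463 = -458)
w(Q) = -1/126 (w(Q) = 3/(-458 + 80) = 3/(-378) = 3*(-1/378) = -1/126)
1/((-49115 - 31178) + w(61)) = 1/((-49115 - 31178) - 1/126) = 1/(-80293 - 1/126) = 1/(-10116919/126) = -126/10116919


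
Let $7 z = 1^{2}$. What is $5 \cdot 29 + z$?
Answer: $\frac{1016}{7} \approx 145.14$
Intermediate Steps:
$z = \frac{1}{7}$ ($z = \frac{1^{2}}{7} = \frac{1}{7} \cdot 1 = \frac{1}{7} \approx 0.14286$)
$5 \cdot 29 + z = 5 \cdot 29 + \frac{1}{7} = 145 + \frac{1}{7} = \frac{1016}{7}$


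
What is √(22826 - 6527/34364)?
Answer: √55691415727/1562 ≈ 151.08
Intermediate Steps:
√(22826 - 6527/34364) = √(784386137/34364) = √55691415727/1562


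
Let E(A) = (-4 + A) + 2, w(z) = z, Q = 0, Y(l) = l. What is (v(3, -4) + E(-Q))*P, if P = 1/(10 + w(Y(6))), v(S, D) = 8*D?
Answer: -17/8 ≈ -2.1250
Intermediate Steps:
E(A) = -2 + A
P = 1/16 (P = 1/(10 + 6) = 1/16 ≈ 0.062500)
(v(3, -4) + E(-Q))*P = (8*(-4) + (-2 - 1*0))*(1/16) = (-32 + (-2 + 0))*(1/16) = (-32 - 2)*(1/16) = -34*1/16 = -17/8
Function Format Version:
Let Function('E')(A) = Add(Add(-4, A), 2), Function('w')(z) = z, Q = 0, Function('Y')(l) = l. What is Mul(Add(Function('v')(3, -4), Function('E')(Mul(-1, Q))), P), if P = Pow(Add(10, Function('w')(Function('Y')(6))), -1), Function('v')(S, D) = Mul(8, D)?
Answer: Rational(-17, 8) ≈ -2.1250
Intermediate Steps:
Function('E')(A) = Add(-2, A)
P = Rational(1, 16) (P = Pow(Add(10, 6), -1) = Pow(16, -1) = Rational(1, 16) ≈ 0.062500)
Mul(Add(Function('v')(3, -4), Function('E')(Mul(-1, Q))), P) = Mul(Add(Mul(8, -4), Add(-2, Mul(-1, 0))), Rational(1, 16)) = Mul(Add(-32, Add(-2, 0)), Rational(1, 16)) = Mul(Add(-32, -2), Rational(1, 16)) = Mul(-34, Rational(1, 16)) = Rational(-17, 8)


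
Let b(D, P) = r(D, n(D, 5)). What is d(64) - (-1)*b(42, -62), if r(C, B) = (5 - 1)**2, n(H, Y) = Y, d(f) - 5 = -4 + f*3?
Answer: 209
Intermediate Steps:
d(f) = 1 + 3*f (d(f) = 5 + (-4 + f*3) = 5 + (-4 + 3*f) = 1 + 3*f)
r(C, B) = 16 (r(C, B) = 4**2 = 16)
b(D, P) = 16
d(64) - (-1)*b(42, -62) = (1 + 3*64) - (-1)*16 = (1 + 192) - 1*(-16) = 193 + 16 = 209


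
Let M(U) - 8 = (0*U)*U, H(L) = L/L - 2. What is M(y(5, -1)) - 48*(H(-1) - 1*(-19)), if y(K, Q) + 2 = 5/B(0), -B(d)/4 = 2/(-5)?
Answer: -856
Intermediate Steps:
B(d) = 8/5 (B(d) = -8/(-5) = -8*(-1)/5 = -4*(-⅖) = 8/5)
H(L) = -1 (H(L) = 1 - 2 = -1)
y(K, Q) = 9/8 (y(K, Q) = -2 + 5/(8/5) = -2 + 5*(5/8) = -2 + 25/8 = 9/8)
M(U) = 8 (M(U) = 8 + (0*U)*U = 8 + 0*U = 8 + 0 = 8)
M(y(5, -1)) - 48*(H(-1) - 1*(-19)) = 8 - 48*(-1 - 1*(-19)) = 8 - 48*(-1 + 19) = 8 - 48*18 = 8 - 864 = -856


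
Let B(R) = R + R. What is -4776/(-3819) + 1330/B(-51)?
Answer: -765353/64923 ≈ -11.789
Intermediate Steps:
B(R) = 2*R
-4776/(-3819) + 1330/B(-51) = -4776/(-3819) + 1330/((2*(-51))) = -4776*(-1/3819) + 1330/(-102) = 1592/1273 + 1330*(-1/102) = 1592/1273 - 665/51 = -765353/64923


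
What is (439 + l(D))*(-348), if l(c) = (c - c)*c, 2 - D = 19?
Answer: -152772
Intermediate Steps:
D = -17 (D = 2 - 1*19 = 2 - 19 = -17)
l(c) = 0 (l(c) = 0*c = 0)
(439 + l(D))*(-348) = (439 + 0)*(-348) = 439*(-348) = -152772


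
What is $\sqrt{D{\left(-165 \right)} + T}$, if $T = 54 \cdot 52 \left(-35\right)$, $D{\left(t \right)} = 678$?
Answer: $i \sqrt{97602} \approx 312.41 i$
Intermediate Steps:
$T = -98280$ ($T = 2808 \left(-35\right) = -98280$)
$\sqrt{D{\left(-165 \right)} + T} = \sqrt{678 - 98280} = \sqrt{-97602} = i \sqrt{97602}$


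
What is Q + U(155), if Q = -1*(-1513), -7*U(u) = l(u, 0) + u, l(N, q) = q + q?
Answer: 10436/7 ≈ 1490.9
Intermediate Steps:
l(N, q) = 2*q
U(u) = -u/7 (U(u) = -(2*0 + u)/7 = -(0 + u)/7 = -u/7)
Q = 1513
Q + U(155) = 1513 - 1/7*155 = 1513 - 155/7 = 10436/7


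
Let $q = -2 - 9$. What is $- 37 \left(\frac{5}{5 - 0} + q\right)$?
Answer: $370$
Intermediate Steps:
$q = -11$ ($q = -2 - 9 = -11$)
$- 37 \left(\frac{5}{5 - 0} + q\right) = - 37 \left(\frac{5}{5 - 0} - 11\right) = - 37 \left(\frac{5}{5 + 0} - 11\right) = - 37 \left(\frac{5}{5} - 11\right) = - 37 \left(5 \cdot \frac{1}{5} - 11\right) = - 37 \left(1 - 11\right) = \left(-37\right) \left(-10\right) = 370$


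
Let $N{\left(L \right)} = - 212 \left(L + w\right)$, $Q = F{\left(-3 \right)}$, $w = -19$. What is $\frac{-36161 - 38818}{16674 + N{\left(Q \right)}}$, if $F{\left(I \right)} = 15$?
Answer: $- \frac{74979}{17522} \approx -4.2791$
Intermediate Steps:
$Q = 15$
$N{\left(L \right)} = 4028 - 212 L$ ($N{\left(L \right)} = - 212 \left(L - 19\right) = - 212 \left(-19 + L\right) = 4028 - 212 L$)
$\frac{-36161 - 38818}{16674 + N{\left(Q \right)}} = \frac{-36161 - 38818}{16674 + \left(4028 - 3180\right)} = - \frac{74979}{16674 + \left(4028 - 3180\right)} = - \frac{74979}{16674 + 848} = - \frac{74979}{17522}$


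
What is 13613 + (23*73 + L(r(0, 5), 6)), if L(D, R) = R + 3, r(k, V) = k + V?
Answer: 15301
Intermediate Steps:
r(k, V) = V + k
L(D, R) = 3 + R
13613 + (23*73 + L(r(0, 5), 6)) = 13613 + (23*73 + (3 + 6)) = 13613 + (1679 + 9) = 13613 + 1688 = 15301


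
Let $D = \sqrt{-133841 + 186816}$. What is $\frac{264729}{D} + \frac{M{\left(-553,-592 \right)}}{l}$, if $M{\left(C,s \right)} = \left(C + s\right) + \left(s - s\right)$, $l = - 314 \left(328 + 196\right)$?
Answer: $\frac{1145}{164536} + \frac{264729 \sqrt{2119}}{10595} \approx 1150.2$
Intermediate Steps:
$l = -164536$ ($l = \left(-314\right) 524 = -164536$)
$M{\left(C,s \right)} = C + s$ ($M{\left(C,s \right)} = \left(C + s\right) + 0 = C + s$)
$D = 5 \sqrt{2119}$ ($D = \sqrt{52975} = 5 \sqrt{2119} \approx 230.16$)
$\frac{264729}{D} + \frac{M{\left(-553,-592 \right)}}{l} = \frac{264729}{5 \sqrt{2119}} + \frac{-553 - 592}{-164536} = 264729 \frac{\sqrt{2119}}{10595} - - \frac{1145}{164536} = \frac{264729 \sqrt{2119}}{10595} + \frac{1145}{164536} = \frac{1145}{164536} + \frac{264729 \sqrt{2119}}{10595}$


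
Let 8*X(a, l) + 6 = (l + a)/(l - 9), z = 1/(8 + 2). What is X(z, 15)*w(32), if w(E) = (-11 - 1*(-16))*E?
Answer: -209/3 ≈ -69.667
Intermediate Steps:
z = ⅒ (z = 1/10 = ⅒ ≈ 0.10000)
w(E) = 5*E (w(E) = (-11 + 16)*E = 5*E)
X(a, l) = -¾ + (a + l)/(8*(-9 + l)) (X(a, l) = -¾ + ((l + a)/(l - 9))/8 = -¾ + ((a + l)/(-9 + l))/8 = -¾ + (a + l)/(8*(-9 + l)))
X(z, 15)*w(32) = ((54 + ⅒ - 5*15)/(8*(-9 + 15)))*(5*32) = ((⅛)*(54 + ⅒ - 75)/6)*160 = ((⅛)*(⅙)*(-209/10))*160 = -209/480*160 = -209/3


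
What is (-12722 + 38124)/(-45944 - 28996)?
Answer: -12701/37470 ≈ -0.33896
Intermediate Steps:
(-12722 + 38124)/(-45944 - 28996) = 25402/(-74940) = 25402*(-1/74940) = -12701/37470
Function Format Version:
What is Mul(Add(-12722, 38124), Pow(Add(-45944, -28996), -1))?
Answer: Rational(-12701, 37470) ≈ -0.33896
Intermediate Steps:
Mul(Add(-12722, 38124), Pow(Add(-45944, -28996), -1)) = Mul(25402, Pow(-74940, -1)) = Mul(25402, Rational(-1, 74940)) = Rational(-12701, 37470)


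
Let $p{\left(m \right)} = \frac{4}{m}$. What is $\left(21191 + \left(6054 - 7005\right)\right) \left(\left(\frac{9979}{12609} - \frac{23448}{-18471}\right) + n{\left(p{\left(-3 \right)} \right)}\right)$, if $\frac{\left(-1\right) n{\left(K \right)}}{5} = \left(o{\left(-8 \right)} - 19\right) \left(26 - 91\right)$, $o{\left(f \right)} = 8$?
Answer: $- \frac{5614174718278720}{77633613} \approx -7.2316 \cdot 10^{7}$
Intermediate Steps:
$n{\left(K \right)} = -3575$ ($n{\left(K \right)} = - 5 \left(8 - 19\right) \left(26 - 91\right) = - 5 \left(\left(-11\right) \left(-65\right)\right) = \left(-5\right) 715 = -3575$)
$\left(21191 + \left(6054 - 7005\right)\right) \left(\left(\frac{9979}{12609} - \frac{23448}{-18471}\right) + n{\left(p{\left(-3 \right)} \right)}\right) = \left(21191 + \left(6054 - 7005\right)\right) \left(\left(\frac{9979}{12609} - \frac{23448}{-18471}\right) - 3575\right) = \left(21191 - 951\right) \left(\left(9979 \cdot \frac{1}{12609} - - \frac{7816}{6157}\right) - 3575\right) = 20240 \left(\left(\frac{9979}{12609} + \frac{7816}{6157}\right) - 3575\right) = 20240 \left(\frac{159992647}{77633613} - 3575\right) = 20240 \left(- \frac{277380173828}{77633613}\right) = - \frac{5614174718278720}{77633613}$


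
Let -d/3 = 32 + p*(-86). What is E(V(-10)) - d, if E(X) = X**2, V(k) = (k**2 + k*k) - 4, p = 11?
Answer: 35674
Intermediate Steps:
V(k) = -4 + 2*k**2 (V(k) = (k**2 + k**2) - 4 = 2*k**2 - 4 = -4 + 2*k**2)
d = 2742 (d = -3*(32 + 11*(-86)) = -3*(32 - 946) = -3*(-914) = 2742)
E(V(-10)) - d = (-4 + 2*(-10)**2)**2 - 1*2742 = (-4 + 2*100)**2 - 2742 = (-4 + 200)**2 - 2742 = 196**2 - 2742 = 38416 - 2742 = 35674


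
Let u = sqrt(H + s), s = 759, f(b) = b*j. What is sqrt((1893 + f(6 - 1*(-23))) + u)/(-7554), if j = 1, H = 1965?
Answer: -sqrt(1922 + 2*sqrt(681))/7554 ≈ -0.0058819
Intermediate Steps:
f(b) = b (f(b) = b*1 = b)
u = 2*sqrt(681) (u = sqrt(1965 + 759) = sqrt(2724) = 2*sqrt(681) ≈ 52.192)
sqrt((1893 + f(6 - 1*(-23))) + u)/(-7554) = sqrt((1893 + (6 - 1*(-23))) + 2*sqrt(681))/(-7554) = sqrt((1893 + (6 + 23)) + 2*sqrt(681))*(-1/7554) = sqrt((1893 + 29) + 2*sqrt(681))*(-1/7554) = sqrt(1922 + 2*sqrt(681))*(-1/7554) = -sqrt(1922 + 2*sqrt(681))/7554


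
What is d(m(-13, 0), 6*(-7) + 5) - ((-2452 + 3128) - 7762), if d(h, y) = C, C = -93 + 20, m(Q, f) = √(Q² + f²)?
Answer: 7013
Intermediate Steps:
C = -73
d(h, y) = -73
d(m(-13, 0), 6*(-7) + 5) - ((-2452 + 3128) - 7762) = -73 - ((-2452 + 3128) - 7762) = -73 - (676 - 7762) = -73 - 1*(-7086) = -73 + 7086 = 7013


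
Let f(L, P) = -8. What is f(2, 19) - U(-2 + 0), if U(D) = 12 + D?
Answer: -18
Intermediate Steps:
f(2, 19) - U(-2 + 0) = -8 - (12 + (-2 + 0)) = -8 - (12 - 2) = -8 - 1*10 = -8 - 10 = -18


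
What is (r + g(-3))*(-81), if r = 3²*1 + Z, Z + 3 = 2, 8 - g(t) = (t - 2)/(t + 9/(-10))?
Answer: -15498/13 ≈ -1192.2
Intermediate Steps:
g(t) = 8 - (-2 + t)/(-9/10 + t) (g(t) = 8 - (t - 2)/(t + 9/(-10)) = 8 - (-2 + t)/(t + 9*(-⅒)) = 8 - (-2 + t)/(t - 9/10) = 8 - (-2 + t)/(-9/10 + t))
Z = -1 (Z = -3 + 2 = -1)
r = 8 (r = 3²*1 - 1 = 9*1 - 1 = 9 - 1 = 8)
(r + g(-3))*(-81) = (8 + 2*(-26 + 35*(-3))/(-9 + 10*(-3)))*(-81) = (8 + 2*(-26 - 105)/(-9 - 30))*(-81) = (8 + 2*(-131)/(-39))*(-81) = (8 + 2*(-1/39)*(-131))*(-81) = (8 + 262/39)*(-81) = (574/39)*(-81) = -15498/13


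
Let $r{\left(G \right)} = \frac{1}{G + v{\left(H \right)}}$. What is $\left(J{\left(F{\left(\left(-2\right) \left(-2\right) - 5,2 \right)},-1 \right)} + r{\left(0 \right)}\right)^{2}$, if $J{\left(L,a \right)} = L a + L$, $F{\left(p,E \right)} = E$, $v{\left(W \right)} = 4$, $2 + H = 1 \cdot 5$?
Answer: $\frac{1}{16} \approx 0.0625$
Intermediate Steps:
$H = 3$ ($H = -2 + 1 \cdot 5 = -2 + 5 = 3$)
$r{\left(G \right)} = \frac{1}{4 + G}$ ($r{\left(G \right)} = \frac{1}{G + 4} = \frac{1}{4 + G}$)
$J{\left(L,a \right)} = L + L a$
$\left(J{\left(F{\left(\left(-2\right) \left(-2\right) - 5,2 \right)},-1 \right)} + r{\left(0 \right)}\right)^{2} = \left(2 \left(1 - 1\right) + \frac{1}{4 + 0}\right)^{2} = \left(2 \cdot 0 + \frac{1}{4}\right)^{2} = \left(0 + \frac{1}{4}\right)^{2} = \left(\frac{1}{4}\right)^{2} = \frac{1}{16}$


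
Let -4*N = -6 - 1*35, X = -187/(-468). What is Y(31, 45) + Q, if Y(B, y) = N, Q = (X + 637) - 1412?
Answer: -89429/117 ≈ -764.35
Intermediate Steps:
X = 187/468 (X = -187*(-1/468) = 187/468 ≈ 0.39957)
Q = -362513/468 (Q = (187/468 + 637) - 1412 = 298303/468 - 1412 = -362513/468 ≈ -774.60)
N = 41/4 (N = -(-6 - 1*35)/4 = -(-6 - 35)/4 = -¼*(-41) = 41/4 ≈ 10.250)
Y(B, y) = 41/4
Y(31, 45) + Q = 41/4 - 362513/468 = -89429/117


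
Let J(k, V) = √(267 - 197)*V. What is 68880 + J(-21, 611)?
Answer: 68880 + 611*√70 ≈ 73992.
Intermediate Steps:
J(k, V) = V*√70 (J(k, V) = √70*V = V*√70)
68880 + J(-21, 611) = 68880 + 611*√70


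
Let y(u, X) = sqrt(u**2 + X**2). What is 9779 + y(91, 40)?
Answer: 9779 + sqrt(9881) ≈ 9878.4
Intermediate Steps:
y(u, X) = sqrt(X**2 + u**2)
9779 + y(91, 40) = 9779 + sqrt(40**2 + 91**2) = 9779 + sqrt(1600 + 8281) = 9779 + sqrt(9881)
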